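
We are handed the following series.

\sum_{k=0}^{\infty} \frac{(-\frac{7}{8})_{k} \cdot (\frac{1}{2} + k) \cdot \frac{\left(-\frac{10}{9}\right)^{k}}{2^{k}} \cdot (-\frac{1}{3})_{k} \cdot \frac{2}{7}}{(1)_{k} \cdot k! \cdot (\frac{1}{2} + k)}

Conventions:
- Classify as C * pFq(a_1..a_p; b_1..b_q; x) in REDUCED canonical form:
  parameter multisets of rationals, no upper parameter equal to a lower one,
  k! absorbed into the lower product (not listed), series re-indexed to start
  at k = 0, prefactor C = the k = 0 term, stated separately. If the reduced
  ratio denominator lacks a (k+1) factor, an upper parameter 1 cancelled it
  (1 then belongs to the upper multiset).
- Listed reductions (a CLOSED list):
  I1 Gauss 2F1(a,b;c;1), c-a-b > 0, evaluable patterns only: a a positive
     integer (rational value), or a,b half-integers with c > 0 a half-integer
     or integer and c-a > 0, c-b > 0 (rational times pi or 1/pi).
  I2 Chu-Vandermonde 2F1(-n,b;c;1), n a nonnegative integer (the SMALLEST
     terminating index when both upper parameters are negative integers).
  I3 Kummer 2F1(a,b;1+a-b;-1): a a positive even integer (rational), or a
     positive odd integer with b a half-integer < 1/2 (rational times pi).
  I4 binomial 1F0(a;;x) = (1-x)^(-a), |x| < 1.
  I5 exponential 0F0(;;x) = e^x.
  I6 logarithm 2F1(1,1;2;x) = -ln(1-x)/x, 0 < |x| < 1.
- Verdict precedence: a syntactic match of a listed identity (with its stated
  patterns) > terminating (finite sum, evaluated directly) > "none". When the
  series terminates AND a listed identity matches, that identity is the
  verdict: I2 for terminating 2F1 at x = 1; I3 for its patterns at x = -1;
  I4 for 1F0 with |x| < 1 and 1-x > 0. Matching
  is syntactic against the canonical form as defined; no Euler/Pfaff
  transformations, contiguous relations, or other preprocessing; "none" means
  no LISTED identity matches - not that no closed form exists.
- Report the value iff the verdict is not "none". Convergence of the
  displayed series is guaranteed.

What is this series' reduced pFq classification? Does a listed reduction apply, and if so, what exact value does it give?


Classification (C = \frac{2}{7}): 2F1 with upper {-\frac{7}{8}, -\frac{1}{3}}, lower {1}, argument x = -\frac{5}{9}. Verdict: none. A 2F1 with upper {-\frac{7}{8}, -\frac{1}{3}} fits none of I1-I6 at x = -\frac{5}{9}; the sum runs forever.

Key step: t_0 = \frac{2}{7} here, and the two k-th powers (C = 2/7, x = -5/9) combine into one argument.
Term ratio: r(k) = -\frac{5}{9} * (k-\frac{7}{8}) (k-\frac{1}{3}) / [(k+1) (k+1)] - rational in k. x = -\frac{5}{9}; t_0 = \frac{2}{7}; negate the roots.


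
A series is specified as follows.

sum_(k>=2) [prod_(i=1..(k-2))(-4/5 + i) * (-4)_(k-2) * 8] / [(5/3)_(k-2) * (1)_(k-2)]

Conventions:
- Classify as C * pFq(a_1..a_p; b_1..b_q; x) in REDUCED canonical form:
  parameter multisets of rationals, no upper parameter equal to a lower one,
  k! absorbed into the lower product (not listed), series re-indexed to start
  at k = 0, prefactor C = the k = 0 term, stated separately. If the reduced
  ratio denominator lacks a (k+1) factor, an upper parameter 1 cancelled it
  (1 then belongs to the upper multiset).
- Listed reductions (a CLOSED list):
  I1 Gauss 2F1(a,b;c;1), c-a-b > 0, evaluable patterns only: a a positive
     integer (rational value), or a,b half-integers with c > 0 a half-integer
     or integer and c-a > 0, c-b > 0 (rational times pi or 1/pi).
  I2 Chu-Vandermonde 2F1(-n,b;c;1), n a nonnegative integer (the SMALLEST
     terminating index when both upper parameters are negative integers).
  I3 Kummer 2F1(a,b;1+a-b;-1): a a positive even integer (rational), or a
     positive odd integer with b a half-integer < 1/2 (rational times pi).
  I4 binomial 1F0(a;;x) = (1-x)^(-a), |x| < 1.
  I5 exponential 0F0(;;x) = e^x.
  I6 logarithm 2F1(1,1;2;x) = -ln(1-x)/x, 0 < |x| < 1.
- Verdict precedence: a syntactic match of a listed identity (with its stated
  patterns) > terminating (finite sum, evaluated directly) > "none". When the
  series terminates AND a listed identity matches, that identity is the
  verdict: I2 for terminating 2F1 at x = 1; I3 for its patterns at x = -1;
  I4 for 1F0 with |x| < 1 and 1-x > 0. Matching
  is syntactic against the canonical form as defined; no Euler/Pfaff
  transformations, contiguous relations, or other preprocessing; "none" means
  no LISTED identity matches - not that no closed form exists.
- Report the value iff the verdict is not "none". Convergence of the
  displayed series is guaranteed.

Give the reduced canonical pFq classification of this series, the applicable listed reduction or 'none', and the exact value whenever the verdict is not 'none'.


With C = 8: the canonical form is 2F1(-4, 1/5; 5/3; 1). Verdict: Vandermonde's identity (I2) matches (terminating 2F1 at x = 1 with n = 4, b = 1/5, c = 5/3). Hence: 128908/21875.

Key observation: from the first term 8: (1)_k (prefactor 8) is k! itself.
Adjacent-term ratio: r(k) = 1 * (k-4) (k+1/5) / [(k+5/3) (k+1)] - rational; roots negated = parameters, x = 1, C = 8.


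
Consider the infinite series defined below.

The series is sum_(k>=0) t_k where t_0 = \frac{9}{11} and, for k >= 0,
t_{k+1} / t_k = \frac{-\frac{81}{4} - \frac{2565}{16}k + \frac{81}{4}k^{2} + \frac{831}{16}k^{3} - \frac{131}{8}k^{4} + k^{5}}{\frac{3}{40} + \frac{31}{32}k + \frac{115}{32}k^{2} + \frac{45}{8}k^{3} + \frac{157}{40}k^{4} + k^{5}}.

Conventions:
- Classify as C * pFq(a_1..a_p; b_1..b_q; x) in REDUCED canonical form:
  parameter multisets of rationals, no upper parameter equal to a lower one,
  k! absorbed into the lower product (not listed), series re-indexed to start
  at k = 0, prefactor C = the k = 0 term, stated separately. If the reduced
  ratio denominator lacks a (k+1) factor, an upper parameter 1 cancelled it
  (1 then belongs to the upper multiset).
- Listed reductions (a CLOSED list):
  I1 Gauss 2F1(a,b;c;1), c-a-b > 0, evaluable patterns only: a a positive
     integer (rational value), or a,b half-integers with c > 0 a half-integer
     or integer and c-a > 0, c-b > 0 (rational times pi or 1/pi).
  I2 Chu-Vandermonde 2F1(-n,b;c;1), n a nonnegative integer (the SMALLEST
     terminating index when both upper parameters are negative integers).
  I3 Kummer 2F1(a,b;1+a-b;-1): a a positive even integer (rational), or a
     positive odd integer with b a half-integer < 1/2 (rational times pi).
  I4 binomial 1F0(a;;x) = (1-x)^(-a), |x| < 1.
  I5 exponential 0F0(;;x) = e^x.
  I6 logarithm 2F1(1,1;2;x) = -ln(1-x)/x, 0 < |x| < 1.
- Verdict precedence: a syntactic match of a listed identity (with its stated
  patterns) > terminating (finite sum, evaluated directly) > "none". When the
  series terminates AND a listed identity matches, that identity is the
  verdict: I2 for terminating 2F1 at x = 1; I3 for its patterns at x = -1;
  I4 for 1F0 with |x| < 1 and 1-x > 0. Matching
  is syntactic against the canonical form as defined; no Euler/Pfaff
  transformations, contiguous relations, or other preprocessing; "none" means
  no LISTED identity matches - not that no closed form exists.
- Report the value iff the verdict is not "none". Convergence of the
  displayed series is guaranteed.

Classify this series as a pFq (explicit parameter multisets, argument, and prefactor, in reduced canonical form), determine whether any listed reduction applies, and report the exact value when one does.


Structural cue: x = 1 and roots of the ratio polynomials (C = 9/11) are the negated parameters.
Step ratio: r(k) = 1 * (k-12) (k-3) (k-3) / [(k+\frac{1}{2}) (k+\frac{4}{5}) (k+1)] ; factor over Q: parameters, x = 1, and C = \frac{9}{11}.

Classification (C = \frac{9}{11}): 3F2 with upper {-12, -3, -3}, lower {\frac{1}{2}, \frac{4}{5}}, argument x = 1. Verdict: terminating. With -3 upstairs the series is a 4-term polynomial sum; evaluated term by term. Value: \frac{55653}{77}.


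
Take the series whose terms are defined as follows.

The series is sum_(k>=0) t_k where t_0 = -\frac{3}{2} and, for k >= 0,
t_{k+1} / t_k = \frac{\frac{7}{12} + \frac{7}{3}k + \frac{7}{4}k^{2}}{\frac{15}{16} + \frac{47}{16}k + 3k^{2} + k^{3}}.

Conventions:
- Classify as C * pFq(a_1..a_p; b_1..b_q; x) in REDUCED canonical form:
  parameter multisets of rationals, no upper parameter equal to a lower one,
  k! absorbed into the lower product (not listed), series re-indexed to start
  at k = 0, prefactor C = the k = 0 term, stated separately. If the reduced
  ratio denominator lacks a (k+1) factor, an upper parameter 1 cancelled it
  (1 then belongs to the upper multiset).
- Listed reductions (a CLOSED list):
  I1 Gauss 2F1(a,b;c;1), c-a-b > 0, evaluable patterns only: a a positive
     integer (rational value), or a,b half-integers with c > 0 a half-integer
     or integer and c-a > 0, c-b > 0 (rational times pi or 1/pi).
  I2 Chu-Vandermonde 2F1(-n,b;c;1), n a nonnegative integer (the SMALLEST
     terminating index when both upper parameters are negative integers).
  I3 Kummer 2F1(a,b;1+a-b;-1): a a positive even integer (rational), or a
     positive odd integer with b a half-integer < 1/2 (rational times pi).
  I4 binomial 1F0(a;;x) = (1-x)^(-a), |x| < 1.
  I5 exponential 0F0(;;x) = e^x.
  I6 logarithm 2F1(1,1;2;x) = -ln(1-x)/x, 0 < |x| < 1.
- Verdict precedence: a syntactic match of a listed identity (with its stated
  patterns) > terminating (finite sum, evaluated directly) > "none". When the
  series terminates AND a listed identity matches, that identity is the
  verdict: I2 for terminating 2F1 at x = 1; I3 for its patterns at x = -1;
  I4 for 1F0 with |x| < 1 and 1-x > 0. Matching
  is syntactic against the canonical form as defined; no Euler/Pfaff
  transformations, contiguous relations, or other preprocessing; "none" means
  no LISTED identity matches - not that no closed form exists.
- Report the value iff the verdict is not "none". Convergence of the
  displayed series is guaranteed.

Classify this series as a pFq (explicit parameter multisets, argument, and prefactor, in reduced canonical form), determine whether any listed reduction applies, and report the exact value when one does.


With C = -\frac{3}{2}: the canonical form is 2F2(\frac{1}{3}, 1; \frac{3}{4}, \frac{5}{4}; \frac{7}{4}). Verdict: none (x = \frac{7}{4}): each listed identity misses the multisets {\frac{1}{3}, 1} ; {\frac{3}{4}, \frac{5}{4}}.

The tell: x = \frac{7}{4} and factor the ratio over Q (C = -3/2, x = 7/4): negated roots = parameters.
Adjacent-term ratio: r(k) = \frac{7}{4} * (k+\frac{1}{3}) (k+1) / [(k+\frac{3}{4}) (k+\frac{5}{4}) (k+1)] - rational in k, leading ratio \frac{7}{4}; with t_0 = -\frac{3}{2}, classification follows.


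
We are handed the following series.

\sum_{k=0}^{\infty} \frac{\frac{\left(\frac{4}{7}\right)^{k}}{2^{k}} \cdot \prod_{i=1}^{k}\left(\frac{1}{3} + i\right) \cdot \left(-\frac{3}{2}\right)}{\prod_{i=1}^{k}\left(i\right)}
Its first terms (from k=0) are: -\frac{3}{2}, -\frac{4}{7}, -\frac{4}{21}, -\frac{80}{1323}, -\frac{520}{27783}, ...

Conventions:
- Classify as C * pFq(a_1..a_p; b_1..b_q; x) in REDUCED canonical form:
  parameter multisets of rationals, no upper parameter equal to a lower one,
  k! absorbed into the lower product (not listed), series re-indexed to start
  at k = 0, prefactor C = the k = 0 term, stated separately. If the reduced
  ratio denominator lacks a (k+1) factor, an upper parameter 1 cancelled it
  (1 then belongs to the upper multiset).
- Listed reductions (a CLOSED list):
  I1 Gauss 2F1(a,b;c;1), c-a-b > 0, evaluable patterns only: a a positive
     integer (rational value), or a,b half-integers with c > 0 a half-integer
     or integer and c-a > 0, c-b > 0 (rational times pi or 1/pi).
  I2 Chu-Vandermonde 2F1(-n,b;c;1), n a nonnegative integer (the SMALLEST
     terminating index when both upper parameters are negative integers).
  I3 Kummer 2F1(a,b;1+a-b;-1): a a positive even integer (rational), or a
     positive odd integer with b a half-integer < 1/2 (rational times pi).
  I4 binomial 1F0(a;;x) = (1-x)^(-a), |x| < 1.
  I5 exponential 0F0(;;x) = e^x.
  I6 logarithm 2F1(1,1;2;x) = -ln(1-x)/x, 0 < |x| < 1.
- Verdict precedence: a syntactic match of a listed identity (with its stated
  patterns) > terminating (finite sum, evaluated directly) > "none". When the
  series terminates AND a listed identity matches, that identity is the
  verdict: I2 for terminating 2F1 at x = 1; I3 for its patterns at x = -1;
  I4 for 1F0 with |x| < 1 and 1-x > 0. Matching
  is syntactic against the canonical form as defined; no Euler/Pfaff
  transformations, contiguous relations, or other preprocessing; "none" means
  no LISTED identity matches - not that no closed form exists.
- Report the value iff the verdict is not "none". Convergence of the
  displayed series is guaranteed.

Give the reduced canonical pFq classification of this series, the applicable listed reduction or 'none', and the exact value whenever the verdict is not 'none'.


The series (x = \frac{2}{7}) is 1F0: upper {\frac{4}{3}}, lower {-}, prefactor -\frac{3}{2}. Verdict: binomial (I4) fires (the 1F0 binomial series: exponent -4/3, x = \frac{2}{7}). Exact value: \left(-\frac{3}{2}\right) \cdot \left(\frac{5}{7}\right)^{-\frac{4}{3}}.

First insight: from the first term -\frac{3}{2}: the product of the first k integers (prefactor -3/2) is k!.
Step ratio: r(k) = \frac{2}{7} * (k+\frac{4}{3}) / [(k+1)] ; factor over Q: parameters, x = \frac{2}{7}, and C = -\frac{3}{2}.


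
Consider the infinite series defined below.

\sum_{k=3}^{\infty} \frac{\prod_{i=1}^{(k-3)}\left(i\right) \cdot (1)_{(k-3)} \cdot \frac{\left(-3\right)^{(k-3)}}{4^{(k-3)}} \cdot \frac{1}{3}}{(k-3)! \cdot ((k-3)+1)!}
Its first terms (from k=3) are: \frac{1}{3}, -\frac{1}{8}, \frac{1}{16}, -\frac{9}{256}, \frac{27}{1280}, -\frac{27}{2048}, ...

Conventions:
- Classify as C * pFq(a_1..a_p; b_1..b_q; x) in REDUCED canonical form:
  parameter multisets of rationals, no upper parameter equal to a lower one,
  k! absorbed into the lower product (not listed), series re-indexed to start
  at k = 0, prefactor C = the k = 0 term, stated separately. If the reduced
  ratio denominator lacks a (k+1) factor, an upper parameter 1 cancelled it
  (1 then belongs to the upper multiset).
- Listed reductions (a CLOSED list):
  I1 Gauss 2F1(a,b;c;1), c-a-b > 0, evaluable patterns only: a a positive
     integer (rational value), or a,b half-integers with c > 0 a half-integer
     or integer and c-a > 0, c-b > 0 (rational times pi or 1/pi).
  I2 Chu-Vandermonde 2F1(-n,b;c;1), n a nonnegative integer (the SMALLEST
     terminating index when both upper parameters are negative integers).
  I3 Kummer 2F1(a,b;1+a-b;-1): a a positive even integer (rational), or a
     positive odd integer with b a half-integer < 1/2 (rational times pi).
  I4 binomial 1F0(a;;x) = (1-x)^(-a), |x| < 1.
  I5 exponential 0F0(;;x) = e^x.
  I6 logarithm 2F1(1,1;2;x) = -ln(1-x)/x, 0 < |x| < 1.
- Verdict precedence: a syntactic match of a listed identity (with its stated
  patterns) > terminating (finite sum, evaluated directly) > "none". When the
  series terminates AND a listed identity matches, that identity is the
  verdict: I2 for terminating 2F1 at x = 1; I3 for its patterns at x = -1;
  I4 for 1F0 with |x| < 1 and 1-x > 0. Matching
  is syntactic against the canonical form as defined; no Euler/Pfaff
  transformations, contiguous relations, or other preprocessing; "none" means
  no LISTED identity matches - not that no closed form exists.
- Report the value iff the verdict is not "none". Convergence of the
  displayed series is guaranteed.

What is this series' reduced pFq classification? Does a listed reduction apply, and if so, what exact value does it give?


Prefactor \frac{1}{3}, argument -\frac{3}{4}: 2F1 with upper {1, 1} over lower {2}. Verdict: this is logarithm (I6) (the logarithm: parameters (1,1;2), x = -\frac{3}{4}). Hence: \frac{4}{9} \cdot \ln\left(\frac{7}{4}\right).

Key step: from the first term \frac{1}{3}: the two geometric factors (prefactor 1/3) combine into one argument.
Consecutive-term ratio: r(k) = -\frac{3}{4} * (k+1) (k+1) / [(k+2) (k+1)] - poly over poly, x = -\frac{3}{4} from leading terms; C = \frac{1}{3} at k = 0.


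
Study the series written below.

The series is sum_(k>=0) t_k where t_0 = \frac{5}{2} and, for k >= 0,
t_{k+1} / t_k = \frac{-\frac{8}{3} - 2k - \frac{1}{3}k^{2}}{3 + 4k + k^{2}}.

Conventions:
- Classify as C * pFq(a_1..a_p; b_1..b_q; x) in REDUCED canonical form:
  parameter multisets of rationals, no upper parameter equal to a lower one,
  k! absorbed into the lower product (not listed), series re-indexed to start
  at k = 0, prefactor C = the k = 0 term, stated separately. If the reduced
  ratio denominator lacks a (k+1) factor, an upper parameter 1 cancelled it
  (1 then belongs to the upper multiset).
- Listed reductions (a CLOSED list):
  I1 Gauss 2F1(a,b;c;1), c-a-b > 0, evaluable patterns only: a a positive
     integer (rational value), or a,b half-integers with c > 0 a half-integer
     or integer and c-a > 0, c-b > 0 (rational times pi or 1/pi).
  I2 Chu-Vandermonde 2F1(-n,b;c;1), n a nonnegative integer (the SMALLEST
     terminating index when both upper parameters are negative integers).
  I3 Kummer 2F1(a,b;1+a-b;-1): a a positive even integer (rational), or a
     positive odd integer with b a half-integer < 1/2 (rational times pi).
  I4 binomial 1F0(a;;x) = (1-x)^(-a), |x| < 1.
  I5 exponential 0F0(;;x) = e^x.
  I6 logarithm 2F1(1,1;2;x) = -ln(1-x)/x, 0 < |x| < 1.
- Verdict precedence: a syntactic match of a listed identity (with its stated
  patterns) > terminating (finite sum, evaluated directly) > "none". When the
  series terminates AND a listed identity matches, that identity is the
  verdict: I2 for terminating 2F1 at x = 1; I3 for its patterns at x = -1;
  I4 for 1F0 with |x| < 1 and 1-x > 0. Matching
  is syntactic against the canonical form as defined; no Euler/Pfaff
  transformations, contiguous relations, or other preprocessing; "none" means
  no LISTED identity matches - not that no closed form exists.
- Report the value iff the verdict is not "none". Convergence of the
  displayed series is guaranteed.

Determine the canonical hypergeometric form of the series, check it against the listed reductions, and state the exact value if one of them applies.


x = -\frac{1}{3} here; the reduced form reads 2F1, upper {2, 4}, lower {3}, C = \frac{5}{2}. Verdict: no listed reduction: x = -\frac{1}{3} and upper {2, 4} fail every I1-I6 pattern.

Key step: t_0 = \frac{5}{2} here, and roots of the ratio polynomials (prefactor 5/2) are the negated parameters.
Adjacent-term ratio: r(k) = -\frac{1}{3} * (k+2) (k+4) / [(k+3) (k+1)] - rational in k, leading ratio -\frac{1}{3}; with t_0 = \frac{5}{2}, classification follows.


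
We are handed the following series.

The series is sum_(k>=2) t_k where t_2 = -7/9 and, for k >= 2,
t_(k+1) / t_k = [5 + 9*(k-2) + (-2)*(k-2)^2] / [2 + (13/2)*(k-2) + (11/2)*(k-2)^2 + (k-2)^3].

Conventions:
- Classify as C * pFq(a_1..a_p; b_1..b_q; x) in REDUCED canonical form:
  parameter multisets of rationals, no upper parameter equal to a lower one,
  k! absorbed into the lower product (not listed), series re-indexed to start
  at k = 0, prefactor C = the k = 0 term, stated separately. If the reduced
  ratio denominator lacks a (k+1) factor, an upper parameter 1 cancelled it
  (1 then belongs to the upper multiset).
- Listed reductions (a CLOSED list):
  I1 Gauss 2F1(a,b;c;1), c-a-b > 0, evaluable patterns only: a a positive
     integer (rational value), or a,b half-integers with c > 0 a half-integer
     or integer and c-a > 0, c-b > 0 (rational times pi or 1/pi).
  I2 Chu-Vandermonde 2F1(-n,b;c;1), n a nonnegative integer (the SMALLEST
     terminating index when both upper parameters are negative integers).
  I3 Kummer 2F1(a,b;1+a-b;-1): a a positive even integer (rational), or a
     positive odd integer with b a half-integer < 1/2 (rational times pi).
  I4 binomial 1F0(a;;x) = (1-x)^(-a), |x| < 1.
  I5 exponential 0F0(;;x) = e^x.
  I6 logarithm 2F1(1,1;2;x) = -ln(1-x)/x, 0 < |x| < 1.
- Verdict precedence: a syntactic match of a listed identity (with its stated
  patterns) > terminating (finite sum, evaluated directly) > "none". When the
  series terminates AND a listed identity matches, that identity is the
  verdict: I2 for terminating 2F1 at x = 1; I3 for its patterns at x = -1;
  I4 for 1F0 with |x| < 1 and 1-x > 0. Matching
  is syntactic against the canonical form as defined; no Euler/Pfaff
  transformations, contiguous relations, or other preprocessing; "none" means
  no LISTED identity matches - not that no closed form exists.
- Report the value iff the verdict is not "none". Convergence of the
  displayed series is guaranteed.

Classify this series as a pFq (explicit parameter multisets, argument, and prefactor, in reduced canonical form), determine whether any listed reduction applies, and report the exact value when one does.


With C = -7/9: the canonical form is 1F1(-5; 4; -2). Verdict: terminating. (-5)_k vanishes past k = 5, leaving a 6-term sum, computed directly. Hence: -658/135.

Key observation: with t_0 = -7/9, cancel k + 1/2 from the displayed ratio first; then prefactor -7/9.
Ratio: r(k) = (-2) * (k-5) / [(k+4) (k+1)] - rational in k. x = (-2); t_0 = -7/9; negate the roots.


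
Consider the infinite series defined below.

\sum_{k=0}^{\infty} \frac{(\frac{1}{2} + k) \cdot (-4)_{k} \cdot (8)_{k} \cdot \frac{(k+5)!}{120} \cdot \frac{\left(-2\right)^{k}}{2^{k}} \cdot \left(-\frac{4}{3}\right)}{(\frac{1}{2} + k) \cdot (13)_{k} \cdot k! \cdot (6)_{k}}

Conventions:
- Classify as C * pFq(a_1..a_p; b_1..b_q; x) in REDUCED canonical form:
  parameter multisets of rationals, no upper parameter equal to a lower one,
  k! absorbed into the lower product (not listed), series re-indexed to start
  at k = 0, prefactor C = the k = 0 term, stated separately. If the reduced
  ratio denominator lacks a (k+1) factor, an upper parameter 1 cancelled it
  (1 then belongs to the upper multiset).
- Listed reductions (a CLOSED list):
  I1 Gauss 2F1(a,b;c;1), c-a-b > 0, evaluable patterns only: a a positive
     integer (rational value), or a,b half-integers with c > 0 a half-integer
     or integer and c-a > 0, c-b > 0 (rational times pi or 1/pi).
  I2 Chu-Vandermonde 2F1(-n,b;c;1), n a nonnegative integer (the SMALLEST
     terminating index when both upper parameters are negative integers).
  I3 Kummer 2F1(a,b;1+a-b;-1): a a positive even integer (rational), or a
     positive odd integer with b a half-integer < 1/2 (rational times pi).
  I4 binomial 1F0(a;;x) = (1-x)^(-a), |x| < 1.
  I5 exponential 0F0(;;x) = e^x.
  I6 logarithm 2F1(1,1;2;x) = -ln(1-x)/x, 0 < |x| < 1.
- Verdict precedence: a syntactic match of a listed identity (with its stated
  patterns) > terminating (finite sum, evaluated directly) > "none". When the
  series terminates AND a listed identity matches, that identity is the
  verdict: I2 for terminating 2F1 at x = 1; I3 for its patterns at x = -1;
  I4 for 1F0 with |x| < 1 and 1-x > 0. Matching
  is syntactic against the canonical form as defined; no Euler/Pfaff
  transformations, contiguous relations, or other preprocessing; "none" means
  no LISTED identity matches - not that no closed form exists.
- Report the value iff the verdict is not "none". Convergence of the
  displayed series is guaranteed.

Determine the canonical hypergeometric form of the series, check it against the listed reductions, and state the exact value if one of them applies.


This is -\frac{4}{3} * 2F1(-4, 8; 13; -1) in reduced canonical form. Verdict: Kummer (I3) fires (x = -1; c = 13 equals 1+a-b for upper {-4, 8}: listed pattern). Hence: -\frac{66}{7}.

First insight: with t_0 = -\frac{4}{3}, the factorial ratio (prefactor -4/3) (k+a-1)!/(a-1)! is a rising factorial (a)_k.
Adjacent-term ratio: r(k) = -1 * (k-4) (k+8) / [(k+13) (k+1)] - poly over poly, x = -1 from leading terms; C = -\frac{4}{3} at k = 0.


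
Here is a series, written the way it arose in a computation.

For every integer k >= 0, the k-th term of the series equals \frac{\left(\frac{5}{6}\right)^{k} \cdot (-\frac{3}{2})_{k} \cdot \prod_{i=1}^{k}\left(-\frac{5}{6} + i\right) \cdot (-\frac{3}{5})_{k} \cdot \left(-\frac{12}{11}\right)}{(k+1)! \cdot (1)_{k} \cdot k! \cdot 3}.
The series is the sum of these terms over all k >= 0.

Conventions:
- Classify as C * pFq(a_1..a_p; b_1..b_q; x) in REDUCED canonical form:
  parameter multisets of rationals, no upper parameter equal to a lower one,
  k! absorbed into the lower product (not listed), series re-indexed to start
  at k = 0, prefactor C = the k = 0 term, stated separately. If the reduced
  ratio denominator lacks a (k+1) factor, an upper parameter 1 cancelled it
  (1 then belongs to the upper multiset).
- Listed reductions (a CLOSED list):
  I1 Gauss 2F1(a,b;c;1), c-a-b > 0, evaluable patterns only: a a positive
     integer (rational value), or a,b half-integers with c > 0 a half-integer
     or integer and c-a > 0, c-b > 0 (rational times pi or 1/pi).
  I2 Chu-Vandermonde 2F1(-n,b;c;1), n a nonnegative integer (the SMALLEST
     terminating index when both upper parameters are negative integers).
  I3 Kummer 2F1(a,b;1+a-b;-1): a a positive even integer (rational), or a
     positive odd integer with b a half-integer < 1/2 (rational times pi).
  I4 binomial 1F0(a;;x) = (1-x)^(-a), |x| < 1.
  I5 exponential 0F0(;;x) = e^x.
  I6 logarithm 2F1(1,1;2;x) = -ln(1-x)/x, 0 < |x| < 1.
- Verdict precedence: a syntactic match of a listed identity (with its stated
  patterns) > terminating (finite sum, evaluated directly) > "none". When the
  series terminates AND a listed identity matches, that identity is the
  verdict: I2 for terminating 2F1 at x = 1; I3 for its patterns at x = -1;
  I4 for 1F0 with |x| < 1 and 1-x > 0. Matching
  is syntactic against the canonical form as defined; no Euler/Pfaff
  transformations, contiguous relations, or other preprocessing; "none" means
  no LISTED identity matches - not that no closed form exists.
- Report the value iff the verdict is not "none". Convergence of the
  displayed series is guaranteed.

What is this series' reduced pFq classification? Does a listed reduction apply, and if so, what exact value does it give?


Classification (C = -\frac{4}{11}): 3F2 with upper {-\frac{3}{2}, -\frac{3}{5}, \frac{1}{6}}, lower {1, 2}, argument x = \frac{5}{6}. Verdict: none - at argument \frac{5}{6} the multisets {-\frac{3}{2}, -\frac{3}{5}, \frac{1}{6}} ; {1, 2} match no listed identity.

Structural cue: t_0 being -\frac{4}{11}, the running product (prefactor -4/11) telescopes to a rising factorial.
Step ratio: r(k) = \frac{5}{6} * (k-\frac{3}{2}) (k-\frac{3}{5}) (k+\frac{1}{6}) / [(k+1) (k+2) (k+1)] ; factor over Q: parameters, x = \frac{5}{6}, and C = -\frac{4}{11}.


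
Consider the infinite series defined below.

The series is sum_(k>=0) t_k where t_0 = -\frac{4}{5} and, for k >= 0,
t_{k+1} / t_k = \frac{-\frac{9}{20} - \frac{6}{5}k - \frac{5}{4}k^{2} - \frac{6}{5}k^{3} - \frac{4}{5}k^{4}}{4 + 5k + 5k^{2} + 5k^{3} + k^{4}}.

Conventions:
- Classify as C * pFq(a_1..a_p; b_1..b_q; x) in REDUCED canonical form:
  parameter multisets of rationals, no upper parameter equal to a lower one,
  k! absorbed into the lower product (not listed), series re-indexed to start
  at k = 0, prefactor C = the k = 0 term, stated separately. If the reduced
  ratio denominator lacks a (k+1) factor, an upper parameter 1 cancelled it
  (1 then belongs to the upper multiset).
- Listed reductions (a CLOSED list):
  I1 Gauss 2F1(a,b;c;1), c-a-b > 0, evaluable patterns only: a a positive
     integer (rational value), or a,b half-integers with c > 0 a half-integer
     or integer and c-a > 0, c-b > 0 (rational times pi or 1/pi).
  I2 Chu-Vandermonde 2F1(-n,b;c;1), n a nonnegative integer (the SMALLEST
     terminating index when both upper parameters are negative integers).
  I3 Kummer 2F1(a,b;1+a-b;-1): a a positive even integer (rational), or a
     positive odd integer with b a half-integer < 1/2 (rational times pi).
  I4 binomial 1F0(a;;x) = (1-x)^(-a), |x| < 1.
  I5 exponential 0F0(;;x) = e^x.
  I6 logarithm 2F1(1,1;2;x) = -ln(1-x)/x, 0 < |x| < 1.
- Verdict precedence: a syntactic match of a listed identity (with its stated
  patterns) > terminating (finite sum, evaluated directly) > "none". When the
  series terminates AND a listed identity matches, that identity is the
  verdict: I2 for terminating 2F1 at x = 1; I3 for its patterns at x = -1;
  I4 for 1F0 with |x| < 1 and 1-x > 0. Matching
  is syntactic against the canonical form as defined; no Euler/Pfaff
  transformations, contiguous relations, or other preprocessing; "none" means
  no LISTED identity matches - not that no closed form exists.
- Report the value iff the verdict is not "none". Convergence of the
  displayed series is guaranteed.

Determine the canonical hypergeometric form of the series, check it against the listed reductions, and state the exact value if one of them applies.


Reduced: x = -\frac{4}{5}, 2F1, upper = {\frac{3}{4}, \frac{3}{4}}, lower = {4}, C = -\frac{4}{5}. Verdict: none. A 2F1 with upper {\frac{3}{4}, \frac{3}{4}} fits none of I1-I6 at x = -\frac{4}{5}; the sum runs forever.

Key observation: from the first term -\frac{4}{5}: the ratio is unreduced: k^2 + 1 divides both sides (C = -4/5, x = -4/5).
Term ratio: r(k) = -\frac{4}{5} * (k+\frac{3}{4}) (k+\frac{3}{4}) / [(k+4) (k+1)] - poly over poly, x = -\frac{4}{5} from leading terms; C = -\frac{4}{5} at k = 0.


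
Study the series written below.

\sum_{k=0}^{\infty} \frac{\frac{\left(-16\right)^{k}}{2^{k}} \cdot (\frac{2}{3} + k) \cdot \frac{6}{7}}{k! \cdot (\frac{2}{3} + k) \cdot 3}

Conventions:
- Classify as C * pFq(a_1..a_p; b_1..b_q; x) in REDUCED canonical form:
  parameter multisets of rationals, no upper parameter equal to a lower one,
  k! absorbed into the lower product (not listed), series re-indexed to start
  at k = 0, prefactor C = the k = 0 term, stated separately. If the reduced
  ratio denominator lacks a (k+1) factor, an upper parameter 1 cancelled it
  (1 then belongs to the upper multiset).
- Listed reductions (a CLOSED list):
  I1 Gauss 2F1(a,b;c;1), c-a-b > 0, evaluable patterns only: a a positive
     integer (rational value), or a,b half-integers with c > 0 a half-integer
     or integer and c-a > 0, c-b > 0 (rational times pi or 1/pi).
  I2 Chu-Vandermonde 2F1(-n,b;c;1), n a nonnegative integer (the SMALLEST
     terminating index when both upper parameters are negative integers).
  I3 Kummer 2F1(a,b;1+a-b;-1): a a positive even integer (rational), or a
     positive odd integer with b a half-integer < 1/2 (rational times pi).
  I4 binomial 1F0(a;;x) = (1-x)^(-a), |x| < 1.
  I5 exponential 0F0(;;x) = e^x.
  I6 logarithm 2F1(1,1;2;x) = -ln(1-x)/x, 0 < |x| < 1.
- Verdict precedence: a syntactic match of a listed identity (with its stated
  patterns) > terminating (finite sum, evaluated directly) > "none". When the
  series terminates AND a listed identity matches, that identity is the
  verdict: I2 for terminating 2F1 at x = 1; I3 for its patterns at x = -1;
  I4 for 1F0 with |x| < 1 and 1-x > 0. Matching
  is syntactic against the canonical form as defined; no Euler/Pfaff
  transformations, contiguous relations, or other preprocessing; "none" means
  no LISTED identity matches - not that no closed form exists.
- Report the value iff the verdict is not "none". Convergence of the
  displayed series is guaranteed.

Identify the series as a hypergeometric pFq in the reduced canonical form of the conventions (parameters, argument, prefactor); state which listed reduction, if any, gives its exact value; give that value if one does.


This is \frac{2}{7} * 0F0(-; -; -8) in reduced canonical form. Verdict: this is the I5 exponential reduction (the 0F0 exponential series at x = -8). Hence: \frac{2}{7} \cdot e^{-8}.

Key step: from the first term \frac{2}{7}: the factor k + 2/3 cancels (top and bottom), leaving C = 2/7.
Term ratio: r(k) = -8 * 1 / [(k+1)] - rational in k, leading ratio -8; with t_0 = \frac{2}{7}, classification follows.


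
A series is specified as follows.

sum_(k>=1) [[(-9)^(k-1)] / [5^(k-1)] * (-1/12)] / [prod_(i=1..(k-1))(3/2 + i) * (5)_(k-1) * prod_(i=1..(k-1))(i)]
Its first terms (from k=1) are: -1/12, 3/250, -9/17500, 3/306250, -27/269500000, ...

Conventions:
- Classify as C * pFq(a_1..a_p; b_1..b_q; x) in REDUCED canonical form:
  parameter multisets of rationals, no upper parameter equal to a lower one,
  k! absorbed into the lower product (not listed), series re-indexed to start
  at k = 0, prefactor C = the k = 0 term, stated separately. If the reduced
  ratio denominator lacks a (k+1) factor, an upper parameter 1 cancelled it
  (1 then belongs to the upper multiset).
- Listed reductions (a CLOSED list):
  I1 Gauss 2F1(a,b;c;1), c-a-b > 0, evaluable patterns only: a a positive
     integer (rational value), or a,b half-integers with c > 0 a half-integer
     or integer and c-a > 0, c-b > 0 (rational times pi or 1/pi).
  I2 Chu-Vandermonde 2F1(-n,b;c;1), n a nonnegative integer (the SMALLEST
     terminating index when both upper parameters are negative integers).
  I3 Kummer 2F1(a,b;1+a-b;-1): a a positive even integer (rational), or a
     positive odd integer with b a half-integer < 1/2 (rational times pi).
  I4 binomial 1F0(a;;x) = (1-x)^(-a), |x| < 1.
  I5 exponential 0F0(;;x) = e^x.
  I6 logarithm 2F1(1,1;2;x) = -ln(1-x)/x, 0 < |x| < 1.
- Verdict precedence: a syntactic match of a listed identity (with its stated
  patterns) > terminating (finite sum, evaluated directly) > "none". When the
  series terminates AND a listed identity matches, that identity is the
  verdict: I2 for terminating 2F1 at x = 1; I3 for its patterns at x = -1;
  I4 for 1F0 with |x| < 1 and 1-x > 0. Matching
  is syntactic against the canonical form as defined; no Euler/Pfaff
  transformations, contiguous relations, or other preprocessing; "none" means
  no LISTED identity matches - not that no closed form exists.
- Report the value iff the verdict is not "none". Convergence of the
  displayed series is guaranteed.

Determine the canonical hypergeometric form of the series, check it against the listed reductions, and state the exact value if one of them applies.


Classification (C = -1/12): 0F2 with upper {-}, lower {5/2, 5}, argument x = -9/5. Verdict: none. Every listed pattern misses the 0F2 form at -9/5, upper {-}.

Key step: from the first term -1/12: the lower running product (C = -1/12) is a rising factorial.
Adjacent-term ratio: r(k) = (-9/5) * 1 / [(k+5/2) (k+5) (k+1)] - rational in k. x = (-9/5); t_0 = -1/12; negate the roots.


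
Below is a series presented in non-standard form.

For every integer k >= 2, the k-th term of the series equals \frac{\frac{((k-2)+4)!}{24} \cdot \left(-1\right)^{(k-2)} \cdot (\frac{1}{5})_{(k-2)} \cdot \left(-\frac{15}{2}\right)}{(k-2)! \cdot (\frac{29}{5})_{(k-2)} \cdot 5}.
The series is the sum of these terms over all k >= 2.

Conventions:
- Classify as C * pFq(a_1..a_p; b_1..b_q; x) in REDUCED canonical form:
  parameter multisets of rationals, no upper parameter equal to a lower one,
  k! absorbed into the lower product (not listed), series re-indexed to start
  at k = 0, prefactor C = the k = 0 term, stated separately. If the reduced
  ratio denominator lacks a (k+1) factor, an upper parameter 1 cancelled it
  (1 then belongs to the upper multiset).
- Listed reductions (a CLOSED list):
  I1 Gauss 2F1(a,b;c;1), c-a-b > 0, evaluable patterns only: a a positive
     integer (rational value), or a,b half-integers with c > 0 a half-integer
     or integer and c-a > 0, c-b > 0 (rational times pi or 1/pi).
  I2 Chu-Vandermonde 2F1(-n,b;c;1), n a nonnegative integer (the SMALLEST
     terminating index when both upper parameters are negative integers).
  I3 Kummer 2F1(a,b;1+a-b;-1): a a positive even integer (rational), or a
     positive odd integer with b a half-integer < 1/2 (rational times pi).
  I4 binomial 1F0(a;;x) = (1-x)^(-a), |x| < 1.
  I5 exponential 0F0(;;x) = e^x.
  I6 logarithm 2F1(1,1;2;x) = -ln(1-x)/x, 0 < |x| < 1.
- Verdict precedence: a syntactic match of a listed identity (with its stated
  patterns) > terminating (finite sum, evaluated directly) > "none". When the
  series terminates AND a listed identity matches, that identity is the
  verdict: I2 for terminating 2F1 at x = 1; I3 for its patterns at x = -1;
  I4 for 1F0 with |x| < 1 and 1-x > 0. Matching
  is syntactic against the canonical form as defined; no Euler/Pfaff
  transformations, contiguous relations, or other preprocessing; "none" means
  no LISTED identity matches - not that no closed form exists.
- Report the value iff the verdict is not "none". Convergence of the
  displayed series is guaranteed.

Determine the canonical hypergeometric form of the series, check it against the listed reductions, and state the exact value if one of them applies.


Classification (C = -\frac{3}{2}): 2F1 with upper {\frac{1}{5}, 5}, lower {\frac{29}{5}}, argument x = -1. Verdict: none. No listed pattern accepts 2F1(\frac{1}{5}, 5; \frac{29}{5}; -1).

Key observation: with t_0 = -\frac{3}{2}, the factorial ratio (prefactor -3/2) (k+a-1)!/(a-1)! is a rising factorial (a)_k.
Adjacent-term ratio: r(k) = -1 * (k+\frac{1}{5}) (k+5) / [(k+\frac{29}{5}) (k+1)] - rational in k. x = -1; t_0 = -\frac{3}{2}; negate the roots.


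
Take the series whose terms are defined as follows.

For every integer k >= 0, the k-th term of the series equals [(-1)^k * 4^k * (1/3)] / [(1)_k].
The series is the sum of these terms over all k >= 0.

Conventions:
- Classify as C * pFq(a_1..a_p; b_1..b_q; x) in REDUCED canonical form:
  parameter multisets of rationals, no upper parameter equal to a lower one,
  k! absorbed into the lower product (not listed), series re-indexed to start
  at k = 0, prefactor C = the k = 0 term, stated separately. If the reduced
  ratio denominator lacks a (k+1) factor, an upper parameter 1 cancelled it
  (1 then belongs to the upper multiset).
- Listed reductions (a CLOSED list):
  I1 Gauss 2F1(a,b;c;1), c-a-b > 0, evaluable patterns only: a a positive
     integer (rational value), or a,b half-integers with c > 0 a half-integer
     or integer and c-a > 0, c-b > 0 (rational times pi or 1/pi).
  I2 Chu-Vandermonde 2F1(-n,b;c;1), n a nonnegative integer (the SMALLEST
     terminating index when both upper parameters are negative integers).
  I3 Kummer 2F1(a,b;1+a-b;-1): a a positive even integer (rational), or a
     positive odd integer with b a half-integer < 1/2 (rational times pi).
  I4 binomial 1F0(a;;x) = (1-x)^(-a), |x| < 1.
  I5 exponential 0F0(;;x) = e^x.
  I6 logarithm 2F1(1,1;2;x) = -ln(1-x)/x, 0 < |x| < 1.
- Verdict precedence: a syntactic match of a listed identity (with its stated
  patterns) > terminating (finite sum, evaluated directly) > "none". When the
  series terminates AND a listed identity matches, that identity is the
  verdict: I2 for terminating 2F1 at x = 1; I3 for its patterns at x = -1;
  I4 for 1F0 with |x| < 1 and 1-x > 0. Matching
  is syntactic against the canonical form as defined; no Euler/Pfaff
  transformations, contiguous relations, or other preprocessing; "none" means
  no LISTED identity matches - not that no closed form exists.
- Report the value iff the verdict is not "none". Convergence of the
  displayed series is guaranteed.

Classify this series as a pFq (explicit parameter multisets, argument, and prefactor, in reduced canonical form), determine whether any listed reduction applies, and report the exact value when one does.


The series (x = -4) is 0F0: upper {-}, lower {-}, prefactor 1/3. Verdict: exponential (I5) fires (the 0F0 exponential series at x = -4). Sum: (1/3) * e^(-4).

Key step: from the first term 1/3: the (-1)^k factor (prefactor 1/3) folds into the argument's sign.
Term ratio: r(k) = (-4) * 1 / [(k+1)] - rational; roots negated = parameters, x = (-4), C = 1/3.


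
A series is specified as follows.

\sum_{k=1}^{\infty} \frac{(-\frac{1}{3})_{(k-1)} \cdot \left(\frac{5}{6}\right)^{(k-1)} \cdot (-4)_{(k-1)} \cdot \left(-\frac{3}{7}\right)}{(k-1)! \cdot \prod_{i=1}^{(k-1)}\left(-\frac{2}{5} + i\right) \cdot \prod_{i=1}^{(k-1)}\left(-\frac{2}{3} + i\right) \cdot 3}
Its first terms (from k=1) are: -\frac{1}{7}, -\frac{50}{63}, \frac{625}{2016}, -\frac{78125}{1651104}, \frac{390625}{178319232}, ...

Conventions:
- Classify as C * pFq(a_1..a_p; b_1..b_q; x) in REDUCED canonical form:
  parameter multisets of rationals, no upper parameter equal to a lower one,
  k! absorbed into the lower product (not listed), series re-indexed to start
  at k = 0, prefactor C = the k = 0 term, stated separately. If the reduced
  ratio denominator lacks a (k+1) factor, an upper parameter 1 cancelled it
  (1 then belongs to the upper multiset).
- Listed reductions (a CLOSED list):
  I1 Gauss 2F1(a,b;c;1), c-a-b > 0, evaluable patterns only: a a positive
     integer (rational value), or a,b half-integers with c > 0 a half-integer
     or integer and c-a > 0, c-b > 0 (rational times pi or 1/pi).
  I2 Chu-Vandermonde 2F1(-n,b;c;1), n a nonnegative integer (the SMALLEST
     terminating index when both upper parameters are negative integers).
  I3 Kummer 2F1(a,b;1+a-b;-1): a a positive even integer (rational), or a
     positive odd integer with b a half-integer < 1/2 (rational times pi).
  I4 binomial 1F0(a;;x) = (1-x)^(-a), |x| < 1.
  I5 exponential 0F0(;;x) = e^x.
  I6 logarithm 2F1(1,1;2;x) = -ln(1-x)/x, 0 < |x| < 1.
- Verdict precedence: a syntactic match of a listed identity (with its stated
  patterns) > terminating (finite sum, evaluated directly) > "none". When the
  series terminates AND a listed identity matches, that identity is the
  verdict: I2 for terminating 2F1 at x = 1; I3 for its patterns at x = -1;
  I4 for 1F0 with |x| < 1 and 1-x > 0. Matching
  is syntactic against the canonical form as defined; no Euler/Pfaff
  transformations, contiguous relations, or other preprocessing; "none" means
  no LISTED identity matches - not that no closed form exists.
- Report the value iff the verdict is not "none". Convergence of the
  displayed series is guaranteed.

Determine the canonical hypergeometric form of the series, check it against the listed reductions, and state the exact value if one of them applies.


Canonical form: C = -\frac{1}{7} times 2F2 with upper {-4, -\frac{1}{3}}, lower {\frac{1}{3}, \frac{3}{5}}, x = \frac{5}{6}. Verdict: terminating - the sum ends at index 4 because -4 is a negative integer; exact evaluation follows. Hence: -\frac{119761751}{178319232}.

First insight: x = \frac{5}{6} and the lower running product (C = -1/7) is a rising factorial.
Step ratio: r(k) = \frac{5}{6} * (k-4) (k-\frac{1}{3}) / [(k+\frac{1}{3}) (k+\frac{3}{5}) (k+1)] - rational; roots negated = parameters, x = \frac{5}{6}, C = -\frac{1}{7}.
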